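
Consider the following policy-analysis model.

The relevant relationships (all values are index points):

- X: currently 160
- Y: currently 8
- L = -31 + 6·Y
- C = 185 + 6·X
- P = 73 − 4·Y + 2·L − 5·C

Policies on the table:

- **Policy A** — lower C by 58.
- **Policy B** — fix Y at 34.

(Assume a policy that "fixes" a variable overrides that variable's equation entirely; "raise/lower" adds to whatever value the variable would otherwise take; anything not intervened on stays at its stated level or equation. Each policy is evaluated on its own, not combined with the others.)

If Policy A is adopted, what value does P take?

-5360

Policy A (C − 58):
  X = 160
  Y = 8
  L = -31 + 6·8 = 17
  C = 185 + 6·160 (−58 from intervention) = 1087
  P = 73 − 4·8 + 2·17 − 5·1087 = -5360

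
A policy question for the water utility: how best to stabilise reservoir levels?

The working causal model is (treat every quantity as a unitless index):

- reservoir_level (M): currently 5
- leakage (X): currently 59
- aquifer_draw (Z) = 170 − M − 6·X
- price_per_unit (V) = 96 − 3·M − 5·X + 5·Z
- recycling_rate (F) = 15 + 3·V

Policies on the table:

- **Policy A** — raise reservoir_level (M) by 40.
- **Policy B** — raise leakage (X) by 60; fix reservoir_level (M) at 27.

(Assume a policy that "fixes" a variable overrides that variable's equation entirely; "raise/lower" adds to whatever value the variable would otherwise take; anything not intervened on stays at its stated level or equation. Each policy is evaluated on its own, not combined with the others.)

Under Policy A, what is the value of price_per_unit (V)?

Policy A (M + 40):
  M = 5 + 40 = 45
  X = 59
  Z = 170 − 45 − 6·59 = -229
  V = 96 − 3·45 − 5·59 + 5·(-229) = -1479

-1479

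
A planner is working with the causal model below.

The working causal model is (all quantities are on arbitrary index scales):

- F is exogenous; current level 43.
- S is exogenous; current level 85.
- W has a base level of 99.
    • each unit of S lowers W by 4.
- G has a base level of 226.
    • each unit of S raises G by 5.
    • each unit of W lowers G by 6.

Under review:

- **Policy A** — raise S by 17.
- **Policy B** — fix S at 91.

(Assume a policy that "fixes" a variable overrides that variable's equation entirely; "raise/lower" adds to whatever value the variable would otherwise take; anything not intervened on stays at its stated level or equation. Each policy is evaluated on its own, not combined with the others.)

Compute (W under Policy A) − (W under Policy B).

Policy A (S + 17):
  S = 85 + 17 = 102
  W = 99 − 4·102 = -309
Policy B (S := 91):
  S = 91
  W = 99 − 4·91 = -265
W: -309 − (-265) = -44

-44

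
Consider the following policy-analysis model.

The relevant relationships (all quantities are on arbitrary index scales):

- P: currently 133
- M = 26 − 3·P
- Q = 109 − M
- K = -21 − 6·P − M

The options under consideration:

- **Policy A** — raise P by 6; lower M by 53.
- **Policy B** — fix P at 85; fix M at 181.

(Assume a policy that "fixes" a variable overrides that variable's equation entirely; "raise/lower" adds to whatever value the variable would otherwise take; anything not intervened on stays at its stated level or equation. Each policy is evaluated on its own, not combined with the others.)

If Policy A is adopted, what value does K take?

Policy A (P + 6, M − 53):
  P = 133 + 6 = 139
  M = 26 − 3·139 (−53 from intervention) = -444
  K = -21 − 6·139 − (-444) = -411

-411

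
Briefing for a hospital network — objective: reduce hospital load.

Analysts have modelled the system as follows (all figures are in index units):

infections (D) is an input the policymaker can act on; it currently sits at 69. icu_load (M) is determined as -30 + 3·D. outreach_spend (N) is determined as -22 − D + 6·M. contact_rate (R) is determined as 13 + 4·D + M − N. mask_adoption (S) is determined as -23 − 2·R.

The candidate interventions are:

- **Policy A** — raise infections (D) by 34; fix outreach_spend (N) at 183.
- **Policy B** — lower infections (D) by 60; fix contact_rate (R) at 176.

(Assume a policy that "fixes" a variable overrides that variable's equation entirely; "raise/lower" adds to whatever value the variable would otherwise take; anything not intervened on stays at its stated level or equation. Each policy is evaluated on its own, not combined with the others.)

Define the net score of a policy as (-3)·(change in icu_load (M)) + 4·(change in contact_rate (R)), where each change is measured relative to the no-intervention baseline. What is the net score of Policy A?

3798

Baseline:
  D = 69
  M = -30 + 3·69 = 177
  N = -22 − 69 + 6·177 = 971
  R = 13 + 4·69 + 177 − 971 = -505
Policy A (D + 34, N := 183):
  D = 69 + 34 = 103
  M = -30 + 3·103 = 279
  N = 183
  R = 13 + 4·103 + 279 − 183 = 521
ΔM = 279 − 177 = 102; ΔR = 521 − (-505) = 1026
Score = (-3)·102 + 4·1026 = 3798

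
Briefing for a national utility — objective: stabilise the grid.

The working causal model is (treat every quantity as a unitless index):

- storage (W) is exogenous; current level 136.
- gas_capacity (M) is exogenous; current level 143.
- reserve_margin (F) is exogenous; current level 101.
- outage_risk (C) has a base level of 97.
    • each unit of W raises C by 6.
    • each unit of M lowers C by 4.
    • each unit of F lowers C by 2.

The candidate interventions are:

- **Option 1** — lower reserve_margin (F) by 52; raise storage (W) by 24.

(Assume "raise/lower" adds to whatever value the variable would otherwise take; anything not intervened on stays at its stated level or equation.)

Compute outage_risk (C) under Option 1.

Option 1 (F − 52, W + 24):
  W = 136 + 24 = 160
  M = 143
  F = 101 − 52 = 49
  C = 97 + 6·160 − 4·143 − 2·49 = 387

387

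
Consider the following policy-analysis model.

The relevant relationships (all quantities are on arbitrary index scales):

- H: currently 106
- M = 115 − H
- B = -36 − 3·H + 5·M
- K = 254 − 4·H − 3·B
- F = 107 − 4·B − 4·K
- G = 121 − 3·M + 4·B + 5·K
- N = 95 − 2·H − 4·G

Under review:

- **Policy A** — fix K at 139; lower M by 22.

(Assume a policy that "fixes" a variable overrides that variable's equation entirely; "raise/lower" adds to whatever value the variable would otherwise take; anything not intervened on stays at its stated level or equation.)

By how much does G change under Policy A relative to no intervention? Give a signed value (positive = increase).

-3464

Baseline:
  H = 106
  M = 115 − 106 = 9
  B = -36 − 3·106 + 5·9 = -309
  K = 254 − 4·106 − 3·(-309) = 757
  G = 121 − 3·9 + 4·(-309) + 5·757 = 2643
Policy A (K := 139, M − 22):
  H = 106
  M = 115 − 106 (−22 from intervention) = -13
  B = -36 − 3·106 + 5·(-13) = -419
  K = 139
  G = 121 − 3·(-13) + 4·(-419) + 5·139 = -821
Change in G: -821 − 2643 = -3464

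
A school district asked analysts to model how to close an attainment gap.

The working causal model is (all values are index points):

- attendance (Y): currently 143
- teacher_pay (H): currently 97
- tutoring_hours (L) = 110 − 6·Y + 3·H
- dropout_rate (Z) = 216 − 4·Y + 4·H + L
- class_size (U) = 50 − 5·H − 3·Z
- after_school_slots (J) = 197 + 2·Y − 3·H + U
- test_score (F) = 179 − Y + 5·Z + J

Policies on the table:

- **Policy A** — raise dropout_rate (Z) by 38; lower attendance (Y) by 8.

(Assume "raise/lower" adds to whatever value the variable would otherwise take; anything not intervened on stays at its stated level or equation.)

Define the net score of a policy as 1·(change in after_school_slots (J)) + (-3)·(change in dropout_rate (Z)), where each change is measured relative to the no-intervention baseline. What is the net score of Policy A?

-724

Baseline:
  Y = 143
  H = 97
  L = 110 − 6·143 + 3·97 = -457
  Z = 216 − 4·143 + 4·97 + (-457) = -425
  U = 50 − 5·97 − 3·(-425) = 840
  J = 197 + 2·143 − 3·97 + 840 = 1032
Policy A (Z + 38, Y − 8):
  Y = 143 − 8 = 135
  H = 97
  L = 110 − 6·135 + 3·97 = -409
  Z = 216 − 4·135 + 4·97 + (-409) (+38 from intervention) = -307
  U = 50 − 5·97 − 3·(-307) = 486
  J = 197 + 2·135 − 3·97 + 486 = 662
ΔJ = 662 − 1032 = -370; ΔZ = -307 − (-425) = 118
Score = 1·(-370) + (-3)·118 = -724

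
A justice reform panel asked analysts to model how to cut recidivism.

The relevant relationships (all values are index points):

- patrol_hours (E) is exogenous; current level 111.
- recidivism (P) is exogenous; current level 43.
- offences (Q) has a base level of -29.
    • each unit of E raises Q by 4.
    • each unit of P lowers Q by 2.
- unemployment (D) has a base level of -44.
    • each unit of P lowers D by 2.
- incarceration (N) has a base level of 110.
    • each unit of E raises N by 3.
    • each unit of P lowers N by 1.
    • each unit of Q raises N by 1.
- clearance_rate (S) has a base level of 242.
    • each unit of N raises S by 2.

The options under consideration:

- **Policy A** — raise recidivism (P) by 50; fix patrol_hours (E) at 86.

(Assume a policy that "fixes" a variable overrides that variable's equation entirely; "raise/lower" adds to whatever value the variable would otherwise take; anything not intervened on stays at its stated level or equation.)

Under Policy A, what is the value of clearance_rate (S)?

1050

Policy A (P + 50, E := 86):
  E = 86
  P = 43 + 50 = 93
  Q = -29 + 4·86 − 2·93 = 129
  N = 110 + 3·86 − 93 + 129 = 404
  S = 242 + 2·404 = 1050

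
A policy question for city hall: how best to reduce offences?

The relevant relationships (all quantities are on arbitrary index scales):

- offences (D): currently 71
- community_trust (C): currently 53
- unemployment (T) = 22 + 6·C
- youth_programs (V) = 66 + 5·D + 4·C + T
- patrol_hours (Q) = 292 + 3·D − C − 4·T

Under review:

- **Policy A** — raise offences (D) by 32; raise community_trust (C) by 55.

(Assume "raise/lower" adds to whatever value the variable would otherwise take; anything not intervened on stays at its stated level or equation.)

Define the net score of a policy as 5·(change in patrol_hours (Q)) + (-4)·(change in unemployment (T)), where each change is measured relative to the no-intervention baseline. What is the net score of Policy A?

Baseline:
  D = 71
  C = 53
  T = 22 + 6·53 = 340
  Q = 292 + 3·71 − 53 − 4·340 = -908
Policy A (D + 32, C + 55):
  D = 71 + 32 = 103
  C = 53 + 55 = 108
  T = 22 + 6·108 = 670
  Q = 292 + 3·103 − 108 − 4·670 = -2187
ΔQ = -2187 − (-908) = -1279; ΔT = 670 − 340 = 330
Score = 5·(-1279) + (-4)·330 = -7715

-7715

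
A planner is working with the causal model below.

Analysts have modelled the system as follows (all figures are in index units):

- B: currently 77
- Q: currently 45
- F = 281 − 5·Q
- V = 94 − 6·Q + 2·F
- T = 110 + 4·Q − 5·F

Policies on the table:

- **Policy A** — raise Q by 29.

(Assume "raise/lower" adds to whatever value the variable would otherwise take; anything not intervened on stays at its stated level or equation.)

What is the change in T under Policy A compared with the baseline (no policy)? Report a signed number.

841

Baseline:
  Q = 45
  F = 281 − 5·45 = 56
  T = 110 + 4·45 − 5·56 = 10
Policy A (Q + 29):
  Q = 45 + 29 = 74
  F = 281 − 5·74 = -89
  T = 110 + 4·74 − 5·(-89) = 851
Change in T: 851 − 10 = 841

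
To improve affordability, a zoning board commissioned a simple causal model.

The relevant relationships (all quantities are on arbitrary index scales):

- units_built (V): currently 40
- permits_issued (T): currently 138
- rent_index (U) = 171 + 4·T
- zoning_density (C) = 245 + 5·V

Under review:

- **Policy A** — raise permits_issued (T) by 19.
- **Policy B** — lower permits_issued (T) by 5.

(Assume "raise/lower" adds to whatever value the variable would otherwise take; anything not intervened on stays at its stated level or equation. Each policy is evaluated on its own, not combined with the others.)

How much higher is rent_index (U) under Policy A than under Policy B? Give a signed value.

96

Policy A (T + 19):
  T = 138 + 19 = 157
  U = 171 + 4·157 = 799
Policy B (T − 5):
  T = 138 − 5 = 133
  U = 171 + 4·133 = 703
U: 799 − 703 = 96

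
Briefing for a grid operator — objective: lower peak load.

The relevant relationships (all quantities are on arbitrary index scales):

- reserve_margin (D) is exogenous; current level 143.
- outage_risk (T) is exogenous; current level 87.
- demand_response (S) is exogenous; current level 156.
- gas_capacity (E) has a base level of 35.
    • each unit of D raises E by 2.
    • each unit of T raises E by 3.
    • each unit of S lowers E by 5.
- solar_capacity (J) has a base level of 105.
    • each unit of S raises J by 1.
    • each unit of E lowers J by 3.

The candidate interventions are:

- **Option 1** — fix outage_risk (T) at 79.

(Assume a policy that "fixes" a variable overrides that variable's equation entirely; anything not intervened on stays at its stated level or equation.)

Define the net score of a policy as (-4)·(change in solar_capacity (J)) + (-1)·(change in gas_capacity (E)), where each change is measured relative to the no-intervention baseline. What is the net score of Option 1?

-264

Baseline:
  D = 143
  T = 87
  S = 156
  E = 35 + 2·143 + 3·87 − 5·156 = -198
  J = 105 + 156 − 3·(-198) = 855
Option 1 (T := 79):
  D = 143
  T = 79
  S = 156
  E = 35 + 2·143 + 3·79 − 5·156 = -222
  J = 105 + 156 − 3·(-222) = 927
ΔJ = 927 − 855 = 72; ΔE = -222 − (-198) = -24
Score = (-4)·72 + (-1)·(-24) = -264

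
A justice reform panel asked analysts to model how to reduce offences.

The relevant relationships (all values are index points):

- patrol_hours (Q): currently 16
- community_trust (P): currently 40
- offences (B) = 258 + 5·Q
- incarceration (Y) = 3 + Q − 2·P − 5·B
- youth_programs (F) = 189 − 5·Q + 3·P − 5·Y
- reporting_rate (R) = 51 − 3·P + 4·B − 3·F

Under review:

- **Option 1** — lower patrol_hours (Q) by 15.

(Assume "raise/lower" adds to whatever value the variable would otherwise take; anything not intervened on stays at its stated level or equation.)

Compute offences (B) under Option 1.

Option 1 (Q − 15):
  Q = 16 − 15 = 1
  B = 258 + 5·1 = 263

263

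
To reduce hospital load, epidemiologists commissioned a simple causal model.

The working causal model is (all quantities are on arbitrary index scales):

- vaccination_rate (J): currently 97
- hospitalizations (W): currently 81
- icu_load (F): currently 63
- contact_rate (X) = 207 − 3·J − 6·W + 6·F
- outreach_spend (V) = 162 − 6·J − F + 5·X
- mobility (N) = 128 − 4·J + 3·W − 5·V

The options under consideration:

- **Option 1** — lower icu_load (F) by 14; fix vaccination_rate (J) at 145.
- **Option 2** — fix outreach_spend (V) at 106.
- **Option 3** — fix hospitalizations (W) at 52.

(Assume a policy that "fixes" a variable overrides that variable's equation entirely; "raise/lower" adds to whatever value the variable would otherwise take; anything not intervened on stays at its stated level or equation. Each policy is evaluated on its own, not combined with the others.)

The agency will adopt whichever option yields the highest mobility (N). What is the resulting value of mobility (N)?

14076

Option 1 (F − 14, J := 145):
  J = 145
  W = 81
  F = 63 − 14 = 49
  X = 207 − 3·145 − 6·81 + 6·49 = -420
  V = 162 − 6·145 − 49 + 5·(-420) = -2857
  N = 128 − 4·145 + 3·81 − 5·(-2857) = 14076
Option 2 (V := 106):
  J = 97
  W = 81
  F = 63
  X = 207 − 3·97 − 6·81 + 6·63 = -192
  V = 106
  N = 128 − 4·97 + 3·81 − 5·106 = -547
Option 3 (W := 52):
  J = 97
  W = 52
  F = 63
  X = 207 − 3·97 − 6·52 + 6·63 = -18
  V = 162 − 6·97 − 63 + 5·(-18) = -573
  N = 128 − 4·97 + 3·52 − 5·(-573) = 2761
Comparing — Option 1: N=14076, Option 2: N=-547, Option 3: N=2761. Highest is 14076 (Option 1).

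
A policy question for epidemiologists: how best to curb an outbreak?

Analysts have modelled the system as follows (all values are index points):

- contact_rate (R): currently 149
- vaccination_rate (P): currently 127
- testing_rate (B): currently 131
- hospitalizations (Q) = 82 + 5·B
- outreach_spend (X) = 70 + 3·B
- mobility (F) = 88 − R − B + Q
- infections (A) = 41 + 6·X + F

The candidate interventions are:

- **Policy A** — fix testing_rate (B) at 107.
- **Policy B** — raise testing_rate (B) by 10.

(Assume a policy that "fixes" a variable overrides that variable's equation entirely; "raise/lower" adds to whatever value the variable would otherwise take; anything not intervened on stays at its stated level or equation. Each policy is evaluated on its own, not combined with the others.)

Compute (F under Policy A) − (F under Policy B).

Policy A (B := 107):
  R = 149
  B = 107
  Q = 82 + 5·107 = 617
  F = 88 − 149 − 107 + 617 = 449
Policy B (B + 10):
  R = 149
  B = 131 + 10 = 141
  Q = 82 + 5·141 = 787
  F = 88 − 149 − 141 + 787 = 585
F: 449 − 585 = -136

-136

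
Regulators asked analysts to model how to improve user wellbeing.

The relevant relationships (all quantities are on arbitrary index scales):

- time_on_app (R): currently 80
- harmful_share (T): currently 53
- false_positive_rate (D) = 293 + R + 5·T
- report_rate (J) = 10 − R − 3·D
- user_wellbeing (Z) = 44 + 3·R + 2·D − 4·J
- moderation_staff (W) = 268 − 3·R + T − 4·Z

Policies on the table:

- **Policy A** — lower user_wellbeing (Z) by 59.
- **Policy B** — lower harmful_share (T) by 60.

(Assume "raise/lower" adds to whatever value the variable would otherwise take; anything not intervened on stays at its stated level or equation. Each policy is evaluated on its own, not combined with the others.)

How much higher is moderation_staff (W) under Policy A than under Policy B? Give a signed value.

-16504

Policy A (Z − 59):
  R = 80
  T = 53
  D = 293 + 80 + 5·53 = 638
  J = 10 − 80 − 3·638 = -1984
  Z = 44 + 3·80 + 2·638 − 4·(-1984) (−59 from intervention) = 9437
  W = 268 − 3·80 + 53 − 4·9437 = -37667
Policy B (T − 60):
  R = 80
  T = 53 − 60 = -7
  D = 293 + 80 + 5·(-7) = 338
  J = 10 − 80 − 3·338 = -1084
  Z = 44 + 3·80 + 2·338 − 4·(-1084) = 5296
  W = 268 − 3·80 + (-7) − 4·5296 = -21163
W: -37667 − (-21163) = -16504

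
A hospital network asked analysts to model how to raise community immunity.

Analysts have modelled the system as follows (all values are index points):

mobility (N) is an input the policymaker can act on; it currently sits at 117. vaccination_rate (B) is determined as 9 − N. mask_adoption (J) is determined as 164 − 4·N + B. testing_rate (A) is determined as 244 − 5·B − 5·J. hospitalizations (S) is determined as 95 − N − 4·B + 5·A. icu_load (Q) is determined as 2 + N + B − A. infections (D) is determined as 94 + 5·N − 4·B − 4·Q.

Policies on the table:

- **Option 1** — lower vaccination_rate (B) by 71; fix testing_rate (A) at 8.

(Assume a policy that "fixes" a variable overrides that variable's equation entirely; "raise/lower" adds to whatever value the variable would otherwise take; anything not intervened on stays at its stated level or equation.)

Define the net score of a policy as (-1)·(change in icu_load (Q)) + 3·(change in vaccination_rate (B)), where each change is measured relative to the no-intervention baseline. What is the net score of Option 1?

-2978

Baseline:
  N = 117
  B = 9 − 117 = -108
  J = 164 − 4·117 + (-108) = -412
  A = 244 − 5·(-108) − 5·(-412) = 2844
  Q = 2 + 117 + (-108) − 2844 = -2833
Option 1 (B − 71, A := 8):
  N = 117
  B = 9 − 117 (−71 from intervention) = -179
  J = 164 − 4·117 + (-179) = -483
  A = 8
  Q = 2 + 117 + (-179) − 8 = -68
ΔQ = -68 − (-2833) = 2765; ΔB = -179 − (-108) = -71
Score = (-1)·2765 + 3·(-71) = -2978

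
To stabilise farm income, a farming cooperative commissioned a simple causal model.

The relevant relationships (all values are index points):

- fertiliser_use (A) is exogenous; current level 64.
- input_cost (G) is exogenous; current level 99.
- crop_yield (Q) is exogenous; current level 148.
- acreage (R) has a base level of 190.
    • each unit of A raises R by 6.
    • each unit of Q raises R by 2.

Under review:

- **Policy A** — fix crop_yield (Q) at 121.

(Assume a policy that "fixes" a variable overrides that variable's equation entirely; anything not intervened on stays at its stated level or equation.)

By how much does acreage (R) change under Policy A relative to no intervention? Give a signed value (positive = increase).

Baseline:
  A = 64
  Q = 148
  R = 190 + 6·64 + 2·148 = 870
Policy A (Q := 121):
  A = 64
  Q = 121
  R = 190 + 6·64 + 2·121 = 816
Change in R: 816 − 870 = -54

-54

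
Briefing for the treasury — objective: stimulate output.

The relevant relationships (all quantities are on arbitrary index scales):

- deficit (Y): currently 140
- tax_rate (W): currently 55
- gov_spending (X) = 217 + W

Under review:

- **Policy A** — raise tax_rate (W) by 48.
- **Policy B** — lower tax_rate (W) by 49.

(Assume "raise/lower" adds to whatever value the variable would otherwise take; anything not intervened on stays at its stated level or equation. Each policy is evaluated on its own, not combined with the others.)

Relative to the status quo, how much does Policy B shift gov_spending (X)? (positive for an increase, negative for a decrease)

-49

Baseline:
  W = 55
  X = 217 + 55 = 272
Policy B (W − 49):
  W = 55 − 49 = 6
  X = 217 + 6 = 223
Change in X: 223 − 272 = -49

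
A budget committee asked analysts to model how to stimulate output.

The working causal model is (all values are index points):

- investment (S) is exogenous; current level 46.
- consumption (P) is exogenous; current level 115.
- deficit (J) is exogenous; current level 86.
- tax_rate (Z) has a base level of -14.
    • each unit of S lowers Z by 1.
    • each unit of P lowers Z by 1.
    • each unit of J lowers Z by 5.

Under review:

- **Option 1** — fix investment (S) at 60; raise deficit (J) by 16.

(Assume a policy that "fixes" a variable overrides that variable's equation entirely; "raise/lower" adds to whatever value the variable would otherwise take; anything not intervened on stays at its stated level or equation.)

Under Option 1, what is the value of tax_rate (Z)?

Option 1 (S := 60, J + 16):
  S = 60
  P = 115
  J = 86 + 16 = 102
  Z = -14 − 60 − 115 − 5·102 = -699

-699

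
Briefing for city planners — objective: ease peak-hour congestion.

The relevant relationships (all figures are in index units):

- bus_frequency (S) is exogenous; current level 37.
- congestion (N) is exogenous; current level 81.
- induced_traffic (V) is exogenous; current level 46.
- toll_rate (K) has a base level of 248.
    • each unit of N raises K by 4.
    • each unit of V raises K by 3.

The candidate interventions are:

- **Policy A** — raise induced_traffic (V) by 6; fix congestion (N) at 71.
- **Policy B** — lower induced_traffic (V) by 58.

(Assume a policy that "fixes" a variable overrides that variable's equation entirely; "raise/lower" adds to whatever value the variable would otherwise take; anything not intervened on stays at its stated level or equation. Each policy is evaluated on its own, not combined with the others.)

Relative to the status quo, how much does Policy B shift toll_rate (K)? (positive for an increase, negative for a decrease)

-174

Baseline:
  N = 81
  V = 46
  K = 248 + 4·81 + 3·46 = 710
Policy B (V − 58):
  N = 81
  V = 46 − 58 = -12
  K = 248 + 4·81 + 3·(-12) = 536
Change in K: 536 − 710 = -174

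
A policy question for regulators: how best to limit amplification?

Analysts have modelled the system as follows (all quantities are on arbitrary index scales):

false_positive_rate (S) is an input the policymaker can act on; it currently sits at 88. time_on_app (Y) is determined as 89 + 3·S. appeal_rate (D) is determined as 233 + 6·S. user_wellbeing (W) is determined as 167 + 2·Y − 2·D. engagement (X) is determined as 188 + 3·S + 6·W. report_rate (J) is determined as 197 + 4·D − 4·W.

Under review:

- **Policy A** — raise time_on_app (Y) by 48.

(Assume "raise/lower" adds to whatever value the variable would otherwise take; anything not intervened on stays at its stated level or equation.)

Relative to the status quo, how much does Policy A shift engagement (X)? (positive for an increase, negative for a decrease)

576

Baseline:
  S = 88
  Y = 89 + 3·88 = 353
  D = 233 + 6·88 = 761
  W = 167 + 2·353 − 2·761 = -649
  X = 188 + 3·88 + 6·(-649) = -3442
Policy A (Y + 48):
  S = 88
  Y = 89 + 3·88 (+48 from intervention) = 401
  D = 233 + 6·88 = 761
  W = 167 + 2·401 − 2·761 = -553
  X = 188 + 3·88 + 6·(-553) = -2866
Change in X: -2866 − (-3442) = 576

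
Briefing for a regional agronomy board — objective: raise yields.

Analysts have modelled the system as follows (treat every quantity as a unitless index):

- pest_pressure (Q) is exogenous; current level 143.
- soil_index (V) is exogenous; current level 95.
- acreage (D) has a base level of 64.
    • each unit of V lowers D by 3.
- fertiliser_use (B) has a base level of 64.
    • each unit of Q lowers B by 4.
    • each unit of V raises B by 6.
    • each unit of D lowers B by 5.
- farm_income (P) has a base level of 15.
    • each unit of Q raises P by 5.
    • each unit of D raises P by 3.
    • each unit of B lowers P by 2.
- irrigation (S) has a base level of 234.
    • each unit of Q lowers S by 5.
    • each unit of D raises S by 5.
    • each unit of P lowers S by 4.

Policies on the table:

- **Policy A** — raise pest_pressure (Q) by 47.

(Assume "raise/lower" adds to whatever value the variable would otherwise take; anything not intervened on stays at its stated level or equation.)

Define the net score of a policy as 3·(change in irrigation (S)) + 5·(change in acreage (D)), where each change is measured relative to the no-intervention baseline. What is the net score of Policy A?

-8037

Baseline:
  Q = 143
  V = 95
  D = 64 − 3·95 = -221
  B = 64 − 4·143 + 6·95 − 5·(-221) = 1167
  P = 15 + 5·143 + 3·(-221) − 2·1167 = -2267
  S = 234 − 5·143 + 5·(-221) − 4·(-2267) = 7482
Policy A (Q + 47):
  Q = 143 + 47 = 190
  V = 95
  D = 64 − 3·95 = -221
  B = 64 − 4·190 + 6·95 − 5·(-221) = 979
  P = 15 + 5·190 + 3·(-221) − 2·979 = -1656
  S = 234 − 5·190 + 5·(-221) − 4·(-1656) = 4803
ΔS = 4803 − 7482 = -2679; ΔD = -221 − (-221) = 0
Score = 3·(-2679) + 5·0 = -8037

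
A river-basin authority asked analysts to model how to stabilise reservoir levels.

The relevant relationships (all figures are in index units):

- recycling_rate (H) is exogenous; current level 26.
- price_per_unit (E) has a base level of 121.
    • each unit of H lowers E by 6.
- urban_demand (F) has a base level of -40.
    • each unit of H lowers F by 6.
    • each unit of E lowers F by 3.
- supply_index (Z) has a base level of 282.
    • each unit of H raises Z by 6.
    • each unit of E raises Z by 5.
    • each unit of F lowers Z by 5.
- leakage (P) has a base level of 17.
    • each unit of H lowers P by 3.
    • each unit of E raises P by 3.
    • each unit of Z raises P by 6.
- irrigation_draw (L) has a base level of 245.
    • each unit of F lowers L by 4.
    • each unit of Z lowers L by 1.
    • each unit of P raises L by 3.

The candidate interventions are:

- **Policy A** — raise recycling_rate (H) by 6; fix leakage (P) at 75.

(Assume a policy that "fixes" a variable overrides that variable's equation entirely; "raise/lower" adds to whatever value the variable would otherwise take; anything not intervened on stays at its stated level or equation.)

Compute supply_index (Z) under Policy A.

214

Policy A (H + 6, P := 75):
  H = 26 + 6 = 32
  E = 121 − 6·32 = -71
  F = -40 − 6·32 − 3·(-71) = -19
  Z = 282 + 6·32 + 5·(-71) − 5·(-19) = 214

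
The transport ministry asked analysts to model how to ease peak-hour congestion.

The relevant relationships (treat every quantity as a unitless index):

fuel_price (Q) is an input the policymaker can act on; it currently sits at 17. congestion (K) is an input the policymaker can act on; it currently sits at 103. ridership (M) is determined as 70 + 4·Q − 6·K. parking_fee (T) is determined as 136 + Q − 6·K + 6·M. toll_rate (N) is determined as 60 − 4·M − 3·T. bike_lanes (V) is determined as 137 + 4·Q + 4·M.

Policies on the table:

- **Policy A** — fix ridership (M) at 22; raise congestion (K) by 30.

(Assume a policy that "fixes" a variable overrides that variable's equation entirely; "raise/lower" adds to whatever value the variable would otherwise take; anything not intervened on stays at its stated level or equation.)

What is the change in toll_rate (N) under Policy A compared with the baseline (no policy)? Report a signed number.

-10504

Baseline:
  Q = 17
  K = 103
  M = 70 + 4·17 − 6·103 = -480
  T = 136 + 17 − 6·103 + 6·(-480) = -3345
  N = 60 − 4·(-480) − 3·(-3345) = 12015
Policy A (M := 22, K + 30):
  Q = 17
  K = 103 + 30 = 133
  M = 22
  T = 136 + 17 − 6·133 + 6·22 = -513
  N = 60 − 4·22 − 3·(-513) = 1511
Change in N: 1511 − 12015 = -10504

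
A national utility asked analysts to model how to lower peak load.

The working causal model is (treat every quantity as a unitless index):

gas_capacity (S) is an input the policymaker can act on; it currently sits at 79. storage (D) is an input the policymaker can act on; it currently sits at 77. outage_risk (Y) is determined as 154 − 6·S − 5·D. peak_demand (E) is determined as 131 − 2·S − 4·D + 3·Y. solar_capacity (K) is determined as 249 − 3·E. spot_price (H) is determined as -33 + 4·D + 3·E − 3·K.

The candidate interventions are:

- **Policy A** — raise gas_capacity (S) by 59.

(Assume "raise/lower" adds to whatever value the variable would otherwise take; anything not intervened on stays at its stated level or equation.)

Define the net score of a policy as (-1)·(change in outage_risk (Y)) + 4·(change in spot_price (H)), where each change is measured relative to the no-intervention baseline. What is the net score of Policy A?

Baseline:
  S = 79
  D = 77
  Y = 154 − 6·79 − 5·77 = -705
  E = 131 − 2·79 − 4·77 + 3·(-705) = -2450
  K = 249 − 3·(-2450) = 7599
  H = -33 + 4·77 + 3·(-2450) − 3·7599 = -29872
Policy A (S + 59):
  S = 79 + 59 = 138
  D = 77
  Y = 154 − 6·138 − 5·77 = -1059
  E = 131 − 2·138 − 4·77 + 3·(-1059) = -3630
  K = 249 − 3·(-3630) = 11139
  H = -33 + 4·77 + 3·(-3630) − 3·11139 = -44032
ΔY = -1059 − (-705) = -354; ΔH = -44032 − (-29872) = -14160
Score = (-1)·(-354) + 4·(-14160) = -56286

-56286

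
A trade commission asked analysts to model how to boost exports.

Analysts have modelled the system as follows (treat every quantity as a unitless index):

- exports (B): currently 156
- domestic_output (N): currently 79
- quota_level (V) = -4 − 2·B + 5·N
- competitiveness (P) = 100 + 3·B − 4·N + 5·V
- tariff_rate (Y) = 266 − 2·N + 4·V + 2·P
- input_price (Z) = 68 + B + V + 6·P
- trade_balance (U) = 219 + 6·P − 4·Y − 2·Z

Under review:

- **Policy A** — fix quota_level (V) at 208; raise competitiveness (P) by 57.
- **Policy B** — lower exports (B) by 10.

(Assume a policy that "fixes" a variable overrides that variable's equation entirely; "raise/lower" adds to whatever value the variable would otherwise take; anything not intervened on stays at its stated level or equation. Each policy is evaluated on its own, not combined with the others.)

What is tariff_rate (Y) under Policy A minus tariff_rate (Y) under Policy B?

1700

Policy A (V := 208, P + 57):
  B = 156
  N = 79
  V = 208
  P = 100 + 3·156 − 4·79 + 5·208 (+57 from intervention) = 1349
  Y = 266 − 2·79 + 4·208 + 2·1349 = 3638
Policy B (B − 10):
  B = 156 − 10 = 146
  N = 79
  V = -4 − 2·146 + 5·79 = 99
  P = 100 + 3·146 − 4·79 + 5·99 = 717
  Y = 266 − 2·79 + 4·99 + 2·717 = 1938
Y: 3638 − 1938 = 1700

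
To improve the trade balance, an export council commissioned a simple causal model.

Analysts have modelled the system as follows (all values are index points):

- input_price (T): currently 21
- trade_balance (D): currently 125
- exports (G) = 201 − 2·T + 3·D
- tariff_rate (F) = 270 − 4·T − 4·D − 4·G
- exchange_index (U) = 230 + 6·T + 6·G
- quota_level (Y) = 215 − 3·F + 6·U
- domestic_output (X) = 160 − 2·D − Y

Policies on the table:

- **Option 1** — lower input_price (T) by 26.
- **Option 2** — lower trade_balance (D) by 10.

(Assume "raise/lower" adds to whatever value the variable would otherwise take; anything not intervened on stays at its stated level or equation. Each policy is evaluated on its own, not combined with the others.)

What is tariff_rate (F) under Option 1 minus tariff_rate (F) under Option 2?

Option 1 (T − 26):
  T = 21 − 26 = -5
  D = 125
  G = 201 − 2·(-5) + 3·125 = 586
  F = 270 − 4·(-5) − 4·125 − 4·586 = -2554
Option 2 (D − 10):
  T = 21
  D = 125 − 10 = 115
  G = 201 − 2·21 + 3·115 = 504
  F = 270 − 4·21 − 4·115 − 4·504 = -2290
F: -2554 − (-2290) = -264

-264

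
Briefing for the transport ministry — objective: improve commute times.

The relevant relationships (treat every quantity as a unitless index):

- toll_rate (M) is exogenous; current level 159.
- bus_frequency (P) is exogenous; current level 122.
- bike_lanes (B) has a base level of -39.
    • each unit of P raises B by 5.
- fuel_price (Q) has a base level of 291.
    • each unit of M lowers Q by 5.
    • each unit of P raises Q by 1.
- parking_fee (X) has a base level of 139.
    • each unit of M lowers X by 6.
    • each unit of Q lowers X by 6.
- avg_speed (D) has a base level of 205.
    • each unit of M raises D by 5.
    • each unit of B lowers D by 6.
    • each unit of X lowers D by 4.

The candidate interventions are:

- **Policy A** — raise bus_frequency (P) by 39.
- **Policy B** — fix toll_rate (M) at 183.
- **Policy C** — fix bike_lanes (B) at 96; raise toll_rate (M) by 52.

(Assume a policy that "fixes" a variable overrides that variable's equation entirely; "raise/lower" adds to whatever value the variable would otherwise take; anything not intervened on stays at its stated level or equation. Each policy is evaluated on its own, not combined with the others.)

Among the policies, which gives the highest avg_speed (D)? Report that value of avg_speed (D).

-8568

Policy A (P + 39):
  M = 159
  P = 122 + 39 = 161
  B = -39 + 5·161 = 766
  Q = 291 − 5·159 + 161 = -343
  X = 139 − 6·159 − 6·(-343) = 1243
  D = 205 + 5·159 − 6·766 − 4·1243 = -8568
Policy B (M := 183):
  M = 183
  P = 122
  B = -39 + 5·122 = 571
  Q = 291 − 5·183 + 122 = -502
  X = 139 − 6·183 − 6·(-502) = 2053
  D = 205 + 5·183 − 6·571 − 4·2053 = -10518
Policy C (B := 96, M + 52):
  M = 159 + 52 = 211
  P = 122
  B = 96
  Q = 291 − 5·211 + 122 = -642
  X = 139 − 6·211 − 6·(-642) = 2725
  D = 205 + 5·211 − 6·96 − 4·2725 = -10216
Comparing — Policy A: D=-8568, Policy B: D=-10518, Policy C: D=-10216. Highest is -8568 (Policy A).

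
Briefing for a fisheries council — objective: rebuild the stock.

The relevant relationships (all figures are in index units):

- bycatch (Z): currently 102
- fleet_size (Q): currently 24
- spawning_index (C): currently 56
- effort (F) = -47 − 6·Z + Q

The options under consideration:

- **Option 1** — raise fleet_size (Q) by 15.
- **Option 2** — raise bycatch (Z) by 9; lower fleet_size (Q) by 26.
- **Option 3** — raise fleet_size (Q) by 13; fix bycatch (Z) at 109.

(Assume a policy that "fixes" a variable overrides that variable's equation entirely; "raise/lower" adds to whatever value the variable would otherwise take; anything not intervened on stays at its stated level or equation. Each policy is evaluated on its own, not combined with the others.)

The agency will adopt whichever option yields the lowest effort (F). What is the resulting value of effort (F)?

-715

Option 1 (Q + 15):
  Z = 102
  Q = 24 + 15 = 39
  F = -47 − 6·102 + 39 = -620
Option 2 (Z + 9, Q − 26):
  Z = 102 + 9 = 111
  Q = 24 − 26 = -2
  F = -47 − 6·111 + (-2) = -715
Option 3 (Q + 13, Z := 109):
  Z = 109
  Q = 24 + 13 = 37
  F = -47 − 6·109 + 37 = -664
Comparing — Option 1: F=-620, Option 2: F=-715, Option 3: F=-664. Lowest is -715 (Option 2).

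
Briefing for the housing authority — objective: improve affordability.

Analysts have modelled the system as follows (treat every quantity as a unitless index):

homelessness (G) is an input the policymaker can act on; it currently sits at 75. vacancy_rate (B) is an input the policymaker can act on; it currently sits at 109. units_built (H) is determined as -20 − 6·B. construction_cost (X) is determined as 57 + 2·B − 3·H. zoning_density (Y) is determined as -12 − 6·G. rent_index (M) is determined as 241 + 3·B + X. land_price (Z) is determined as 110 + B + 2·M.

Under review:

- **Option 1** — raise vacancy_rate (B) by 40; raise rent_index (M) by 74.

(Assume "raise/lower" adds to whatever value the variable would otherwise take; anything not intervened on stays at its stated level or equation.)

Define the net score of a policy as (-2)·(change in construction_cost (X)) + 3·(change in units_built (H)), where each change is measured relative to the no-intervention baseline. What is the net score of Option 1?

-2320

Baseline:
  B = 109
  H = -20 − 6·109 = -674
  X = 57 + 2·109 − 3·(-674) = 2297
Option 1 (B + 40, M + 74):
  B = 109 + 40 = 149
  H = -20 − 6·149 = -914
  X = 57 + 2·149 − 3·(-914) = 3097
ΔX = 3097 − 2297 = 800; ΔH = -914 − (-674) = -240
Score = (-2)·800 + 3·(-240) = -2320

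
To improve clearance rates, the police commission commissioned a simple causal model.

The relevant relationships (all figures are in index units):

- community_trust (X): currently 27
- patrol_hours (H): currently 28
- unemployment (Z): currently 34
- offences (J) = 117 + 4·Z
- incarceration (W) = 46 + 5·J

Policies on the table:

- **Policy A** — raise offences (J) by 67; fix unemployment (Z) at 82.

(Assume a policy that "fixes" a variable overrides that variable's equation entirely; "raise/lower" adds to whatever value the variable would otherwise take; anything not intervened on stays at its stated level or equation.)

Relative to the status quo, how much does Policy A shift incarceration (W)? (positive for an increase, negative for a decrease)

Baseline:
  Z = 34
  J = 117 + 4·34 = 253
  W = 46 + 5·253 = 1311
Policy A (J + 67, Z := 82):
  Z = 82
  J = 117 + 4·82 (+67 from intervention) = 512
  W = 46 + 5·512 = 2606
Change in W: 2606 − 1311 = 1295

1295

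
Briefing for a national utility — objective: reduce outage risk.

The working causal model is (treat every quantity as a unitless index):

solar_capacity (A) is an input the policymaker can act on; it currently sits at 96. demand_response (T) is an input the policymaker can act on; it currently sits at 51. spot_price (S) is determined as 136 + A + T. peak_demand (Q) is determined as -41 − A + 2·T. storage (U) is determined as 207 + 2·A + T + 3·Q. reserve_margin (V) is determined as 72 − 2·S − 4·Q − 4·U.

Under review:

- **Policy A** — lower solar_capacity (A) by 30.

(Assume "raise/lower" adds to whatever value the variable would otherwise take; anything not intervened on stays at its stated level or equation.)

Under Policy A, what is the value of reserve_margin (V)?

-1914

Policy A (A − 30):
  A = 96 − 30 = 66
  T = 51
  S = 136 + 66 + 51 = 253
  Q = -41 − 66 + 2·51 = -5
  U = 207 + 2·66 + 51 + 3·(-5) = 375
  V = 72 − 2·253 − 4·(-5) − 4·375 = -1914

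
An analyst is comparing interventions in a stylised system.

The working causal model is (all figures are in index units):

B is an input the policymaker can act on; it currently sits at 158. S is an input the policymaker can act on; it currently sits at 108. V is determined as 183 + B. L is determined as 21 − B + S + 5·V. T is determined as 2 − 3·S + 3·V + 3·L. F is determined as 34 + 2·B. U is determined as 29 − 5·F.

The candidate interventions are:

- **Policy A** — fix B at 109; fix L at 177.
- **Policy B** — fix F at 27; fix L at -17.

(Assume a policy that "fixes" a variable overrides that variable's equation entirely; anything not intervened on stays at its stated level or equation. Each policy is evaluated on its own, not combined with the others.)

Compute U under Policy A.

Policy A (B := 109, L := 177):
  B = 109
  F = 34 + 2·109 = 252
  U = 29 − 5·252 = -1231

-1231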